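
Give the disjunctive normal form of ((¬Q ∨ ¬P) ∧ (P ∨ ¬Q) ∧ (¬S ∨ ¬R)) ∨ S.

(¬Q ∧ ¬S) ∨ (¬Q ∧ ¬R) ∨ S

((¬Q ∨ ¬P) ∧ (P ∨ ¬Q) ∧ (¬S ∨ ¬R)) ∨ S
= (¬Q ∧ P ∧ ¬S) ∨ (¬Q ∧ P ∧ ¬R) ∨ (¬Q ∧ ¬Q ∧ ¬S) ∨ (¬Q ∧ ¬Q ∧ ¬R) ∨ (¬P ∧ P ∧ ¬S) ∨ (¬P ∧ P ∧ ¬R) ∨ (¬P ∧ ¬Q ∧ ¬S) ∨ (¬P ∧ ¬Q ∧ ¬R) ∨ S   [distribute ∧ over ∨]
= (¬Q ∧ ¬S) ∨ (¬Q ∧ ¬R) ∨ S   [simplify]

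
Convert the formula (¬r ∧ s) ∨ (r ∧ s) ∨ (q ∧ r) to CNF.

(¬r ∧ s) ∨ (r ∧ s) ∨ (q ∧ r)
≡ (¬r ∨ r ∨ q) ∧ (¬r ∨ r ∨ r) ∧ (¬r ∨ s ∨ q) ∧ (¬r ∨ s ∨ r) ∧ (s ∨ r ∨ q) ∧ (s ∨ r ∨ r) ∧ (s ∨ s ∨ q) ∧ (s ∨ s ∨ r)
≡ (s ∨ r) ∧ (s ∨ q)

(s ∨ r) ∧ (s ∨ q)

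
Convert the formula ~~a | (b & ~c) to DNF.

~~a | (b & ~c)
≡ a | (b & ~c)   [double negation]

a | (b & ~c)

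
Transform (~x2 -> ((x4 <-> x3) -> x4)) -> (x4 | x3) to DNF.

(~x2 & ~x4 & ~x3) | x4 | x3

(~x2 -> ((x4 <-> x3) -> x4)) -> (x4 | x3)
≡ ~(~x2 -> ((x4 <-> x3) -> x4)) | x4 | x3   [eliminate ->]
≡ ~(~~x2 | ((x4 <-> x3) -> x4)) | x4 | x3   [eliminate ->]
≡ ~(~~x2 | ~(x4 <-> x3) | x4) | x4 | x3   [eliminate ->]
≡ ~(~~x2 | ~((x4 -> x3) & (x3 -> x4)) | x4) | x4 | x3   [eliminate <->]
≡ ~(~~x2 | ~((~x4 | x3) & (x3 -> x4)) | x4) | x4 | x3   [eliminate ->]
≡ ~(~~x2 | ~((~x4 | x3) & (~x3 | x4)) | x4) | x4 | x3   [eliminate ->]
≡ (~~~x2 & ~~((~x4 | x3) & (~x3 | x4)) & ~x4) | x4 | x3   [De Morgan]
≡ (~x2 & ~~((~x4 | x3) & (~x3 | x4)) & ~x4) | x4 | x3   [double negation]
≡ (~x2 & (~x4 | x3) & (~x3 | x4) & ~x4) | x4 | x3   [double negation]
≡ (~x2 & ~x4 & ~x3 & ~x4) | (~x2 & ~x4 & x4 & ~x4) | (~x2 & x3 & ~x3 & ~x4) | (~x2 & x3 & x4 & ~x4) | x4 | x3   [distribute & over |]
≡ (~x2 & ~x4 & ~x3) | x4 | x3   [simplify]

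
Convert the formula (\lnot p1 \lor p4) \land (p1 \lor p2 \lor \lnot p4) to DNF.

\lnot p1 \land p2 \lor \lnot p1 \land \lnot p4 \lor p4 \land p1 \lor p4 \land p2

(\lnot p1 \lor p4) \land (p1 \lor p2 \lor \lnot p4)
≡ \lnot p1 \land p1 \lor \lnot p1 \land p2 \lor \lnot p1 \land \lnot p4 \lor p4 \land p1 \lor p4 \land p2 \lor p4 \land \lnot p4   (distribute \land over \lor)
≡ \lnot p1 \land p2 \lor \lnot p1 \land \lnot p4 \lor p4 \land p1 \lor p4 \land p2   (simplify)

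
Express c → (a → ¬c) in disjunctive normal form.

¬c ∨ ¬a

c → (a → ¬c)
≡ ¬c ∨ (a → ¬c)   (eliminate →)
≡ ¬c ∨ ¬a ∨ ¬c   (eliminate →)
≡ ¬c ∨ ¬a   (simplify)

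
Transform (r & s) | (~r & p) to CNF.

(r | p) & (s | ~r) & (s | p)

(r & s) | (~r & p)
= (r | ~r) & (r | p) & (s | ~r) & (s | p)   (distribute | over &)
= (r | p) & (s | ~r) & (s | p)   (simplify)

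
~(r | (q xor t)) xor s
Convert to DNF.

~(r | (q xor t)) xor s
≡ (~(r | (q xor t)) & ~s) | (~~(r | (q xor t)) & s)   [expand xor]
≡ (~(r | (q & ~t) | (~q & t)) & ~s) | (~~(r | (q xor t)) & s)   [expand xor]
≡ (~(r | (q & ~t) | (~q & t)) & ~s) | (~~(r | (q & ~t) | (~q & t)) & s)   [expand xor]
≡ (~r & ~(q & ~t) & ~(~q & t) & ~s) | (~~(r | (q & ~t) | (~q & t)) & s)   [De Morgan]
≡ (~r & (~q | ~~t) & ~(~q & t) & ~s) | (~~(r | (q & ~t) | (~q & t)) & s)   [De Morgan]
≡ (~r & (~q | t) & ~(~q & t) & ~s) | (~~(r | (q & ~t) | (~q & t)) & s)   [double negation]
≡ (~r & (~q | t) & (~~q | ~t) & ~s) | (~~(r | (q & ~t) | (~q & t)) & s)   [De Morgan]
≡ (~r & (~q | t) & (q | ~t) & ~s) | (~~(r | (q & ~t) | (~q & t)) & s)   [double negation]
≡ (~r & (~q | t) & (q | ~t) & ~s) | ((r | (q & ~t) | (~q & t)) & s)   [double negation]
≡ (~r & ~q & q & ~s) | (~r & ~q & ~t & ~s) | (~r & t & q & ~s) | (~r & t & ~t & ~s) | (r & s) | (q & ~t & s) | (~q & t & s)   [distribute & over |]
≡ (~r & ~q & ~t & ~s) | (~r & t & q & ~s) | (r & s) | (q & ~t & s) | (~q & t & s)   [simplify]

(~r & ~q & ~t & ~s) | (~r & t & q & ~s) | (r & s) | (q & ~t & s) | (~q & t & s)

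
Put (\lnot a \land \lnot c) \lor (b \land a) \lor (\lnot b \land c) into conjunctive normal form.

(\lnot a \land \lnot c) \lor (b \land a) \lor (\lnot b \land c)
⇔ (\lnot a \lor b \lor \lnot b) \land (\lnot a \lor b \lor c) \land (\lnot a \lor a \lor \lnot b) \land (\lnot a \lor a \lor c) \land (\lnot c \lor b \lor \lnot b) \land (\lnot c \lor b \lor c) \land (\lnot c \lor a \lor \lnot b) \land (\lnot c \lor a \lor c)   [distribute \lor over \land]
⇔ (\lnot a \lor b \lor c) \land (\lnot c \lor a \lor \lnot b)   [simplify]

(\lnot a \lor b \lor c) \land (\lnot c \lor a \lor \lnot b)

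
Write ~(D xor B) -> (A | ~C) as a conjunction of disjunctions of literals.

(D | B | A | ~C) & (~D | ~B | A | ~C)

~(D xor B) -> (A | ~C)
≡ ~~(D xor B) | A | ~C
≡ ~~((D | B) & ~(D & B)) | A | ~C
≡ ((D | B) & ~(D & B)) | A | ~C
≡ ((D | B) & (~D | ~B)) | A | ~C
≡ (D | B | A | ~C) & (~D | ~B | A | ~C)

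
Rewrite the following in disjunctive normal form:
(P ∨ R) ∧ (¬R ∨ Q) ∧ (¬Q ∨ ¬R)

(P ∨ R) ∧ (¬R ∨ Q) ∧ (¬Q ∨ ¬R)
= (P ∧ ¬R ∧ ¬Q) ∨ (P ∧ ¬R ∧ ¬R) ∨ (P ∧ Q ∧ ¬Q) ∨ (P ∧ Q ∧ ¬R) ∨ (R ∧ ¬R ∧ ¬Q) ∨ (R ∧ ¬R ∧ ¬R) ∨ (R ∧ Q ∧ ¬Q) ∨ (R ∧ Q ∧ ¬R)   [distribute ∧ over ∨]
= P ∧ ¬R   [simplify]

P ∧ ¬R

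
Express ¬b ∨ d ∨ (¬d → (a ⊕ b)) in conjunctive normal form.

¬b ∨ d ∨ ¬a

¬b ∨ d ∨ (¬d → (a ⊕ b))
≡ ¬b ∨ d ∨ ¬¬d ∨ (a ⊕ b)
≡ ¬b ∨ d ∨ ¬¬d ∨ ((a ∨ b) ∧ ¬(a ∧ b))
≡ ¬b ∨ d ∨ d ∨ ((a ∨ b) ∧ ¬(a ∧ b))
≡ ¬b ∨ d ∨ d ∨ ((a ∨ b) ∧ (¬a ∨ ¬b))
≡ (¬b ∨ d ∨ d ∨ a ∨ b) ∧ (¬b ∨ d ∨ d ∨ ¬a ∨ ¬b)
≡ ¬b ∨ d ∨ ¬a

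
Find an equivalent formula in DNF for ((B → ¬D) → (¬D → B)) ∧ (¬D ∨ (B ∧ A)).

((B → ¬D) → (¬D → B)) ∧ (¬D ∨ (B ∧ A))
⇔ (¬(B → ¬D) ∨ (¬D → B)) ∧ (¬D ∨ (B ∧ A))   — eliminate →
⇔ (¬(¬B ∨ ¬D) ∨ (¬D → B)) ∧ (¬D ∨ (B ∧ A))   — eliminate →
⇔ (¬(¬B ∨ ¬D) ∨ ¬¬D ∨ B) ∧ (¬D ∨ (B ∧ A))   — eliminate →
⇔ ((¬¬B ∧ ¬¬D) ∨ ¬¬D ∨ B) ∧ (¬D ∨ (B ∧ A))   — De Morgan
⇔ ((B ∧ ¬¬D) ∨ ¬¬D ∨ B) ∧ (¬D ∨ (B ∧ A))   — double negation
⇔ ((B ∧ D) ∨ ¬¬D ∨ B) ∧ (¬D ∨ (B ∧ A))   — double negation
⇔ ((B ∧ D) ∨ D ∨ B) ∧ (¬D ∨ (B ∧ A))   — double negation
⇔ (B ∧ D ∧ ¬D) ∨ (B ∧ D ∧ B ∧ A) ∨ (D ∧ ¬D) ∨ (D ∧ B ∧ A) ∨ (B ∧ ¬D) ∨ (B ∧ B ∧ A)   — distribute ∧ over ∨
⇔ (B ∧ ¬D) ∨ (B ∧ A)   — simplify

(B ∧ ¬D) ∨ (B ∧ A)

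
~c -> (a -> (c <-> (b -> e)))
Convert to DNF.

c | ~a | (~c & b & ~e)

~c -> (a -> (c <-> (b -> e)))
≡ ~~c | (a -> (c <-> (b -> e)))   [eliminate ->]
≡ ~~c | ~a | (c <-> (b -> e))   [eliminate ->]
≡ ~~c | ~a | ((c -> (b -> e)) & ((b -> e) -> c))   [eliminate <->]
≡ ~~c | ~a | ((~c | (b -> e)) & ((b -> e) -> c))   [eliminate ->]
≡ ~~c | ~a | ((~c | ~b | e) & ((b -> e) -> c))   [eliminate ->]
≡ ~~c | ~a | ((~c | ~b | e) & (~(b -> e) | c))   [eliminate ->]
≡ ~~c | ~a | ((~c | ~b | e) & (~(~b | e) | c))   [eliminate ->]
≡ c | ~a | ((~c | ~b | e) & (~(~b | e) | c))   [double negation]
≡ c | ~a | ((~c | ~b | e) & ((~~b & ~e) | c))   [De Morgan]
≡ c | ~a | ((~c | ~b | e) & ((b & ~e) | c))   [double negation]
≡ c | ~a | (~c & b & ~e) | (~c & c) | (~b & b & ~e) | (~b & c) | (e & b & ~e) | (e & c)   [distribute & over |]
≡ c | ~a | (~c & b & ~e)   [simplify]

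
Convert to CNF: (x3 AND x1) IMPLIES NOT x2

(x3 AND x1) IMPLIES NOT x2
= NOT (x3 AND x1) OR NOT x2
= NOT x3 OR NOT x1 OR NOT x2

NOT x3 OR NOT x1 OR NOT x2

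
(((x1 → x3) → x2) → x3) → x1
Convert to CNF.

(x1 ∨ x2) ∧ (¬x3 ∨ x1)

(((x1 → x3) → x2) → x3) → x1
≡ ¬(((x1 → x3) → x2) → x3) ∨ x1   — eliminate →
≡ ¬(¬((x1 → x3) → x2) ∨ x3) ∨ x1   — eliminate →
≡ ¬(¬(¬(x1 → x3) ∨ x2) ∨ x3) ∨ x1   — eliminate →
≡ ¬(¬(¬(¬x1 ∨ x3) ∨ x2) ∨ x3) ∨ x1   — eliminate →
≡ ¬¬(¬(¬x1 ∨ x3) ∨ x2) ∧ ¬x3 ∨ x1   — De Morgan
≡ (¬(¬x1 ∨ x3) ∨ x2) ∧ ¬x3 ∨ x1   — double negation
≡ (¬¬x1 ∧ ¬x3 ∨ x2) ∧ ¬x3 ∨ x1   — De Morgan
≡ (x1 ∧ ¬x3 ∨ x2) ∧ ¬x3 ∨ x1   — double negation
≡ (x1 ∨ x2 ∨ x1) ∧ (¬x3 ∨ x2 ∨ x1) ∧ (¬x3 ∨ x1)   — distribute ∨ over ∧
≡ (x1 ∨ x2) ∧ (¬x3 ∨ x1)   — simplify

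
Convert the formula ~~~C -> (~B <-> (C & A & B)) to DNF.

~~~C -> (~B <-> (C & A & B))
≡ ~~~~C | (~B <-> (C & A & B))   — eliminate ->
≡ ~~~~C | ((~B -> (C & A & B)) & ((C & A & B) -> ~B))   — eliminate <->
≡ ~~~~C | ((~~B | (C & A & B)) & ((C & A & B) -> ~B))   — eliminate ->
≡ ~~~~C | ((~~B | (C & A & B)) & (~(C & A & B) | ~B))   — eliminate ->
≡ ~~C | ((~~B | (C & A & B)) & (~(C & A & B) | ~B))   — double negation
≡ C | ((~~B | (C & A & B)) & (~(C & A & B) | ~B))   — double negation
≡ C | ((B | (C & A & B)) & (~(C & A & B) | ~B))   — double negation
≡ C | ((B | (C & A & B)) & (~C | ~A | ~B | ~B))   — De Morgan
≡ C | (B & ~C) | (B & ~A) | (B & ~B) | (B & ~B) | (C & A & B & ~C) | (C & A & B & ~A) | (C & A & B & ~B) | (C & A & B & ~B)   — distribute & over |
≡ C | (B & ~C) | (B & ~A)   — simplify

C | (B & ~C) | (B & ~A)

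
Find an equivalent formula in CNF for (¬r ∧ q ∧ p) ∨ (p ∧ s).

(¬r ∧ q ∧ p) ∨ (p ∧ s)
⇔ (¬r ∨ p) ∧ (¬r ∨ s) ∧ (q ∨ p) ∧ (q ∨ s) ∧ (p ∨ p) ∧ (p ∨ s)   (distribute ∨ over ∧)
⇔ (¬r ∨ s) ∧ (q ∨ s) ∧ p   (simplify)

(¬r ∨ s) ∧ (q ∨ s) ∧ p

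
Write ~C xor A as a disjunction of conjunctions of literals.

~C xor A
= (~C & ~A) | (~~C & A)   [expand xor]
= (~C & ~A) | (C & A)   [double negation]

(~C & ~A) | (C & A)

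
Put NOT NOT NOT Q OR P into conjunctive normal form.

NOT NOT NOT Q OR P
= NOT Q OR P

NOT Q OR P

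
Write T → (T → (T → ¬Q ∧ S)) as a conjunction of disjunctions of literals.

T → (T → (T → ¬Q ∧ S))
= ¬T ∨ (T → (T → ¬Q ∧ S))   [eliminate →]
= ¬T ∨ ¬T ∨ (T → ¬Q ∧ S)   [eliminate →]
= ¬T ∨ ¬T ∨ ¬T ∨ ¬Q ∧ S   [eliminate →]
= (¬T ∨ ¬T ∨ ¬T ∨ ¬Q) ∧ (¬T ∨ ¬T ∨ ¬T ∨ S)   [distribute ∨ over ∧]
= (¬T ∨ ¬Q) ∧ (¬T ∨ S)   [simplify]

(¬T ∨ ¬Q) ∧ (¬T ∨ S)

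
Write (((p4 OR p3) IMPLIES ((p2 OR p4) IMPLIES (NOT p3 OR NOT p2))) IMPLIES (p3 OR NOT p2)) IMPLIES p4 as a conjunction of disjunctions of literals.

(((p4 OR p3) IMPLIES ((p2 OR p4) IMPLIES (NOT p3 OR NOT p2))) IMPLIES (p3 OR NOT p2)) IMPLIES p4
≡ NOT (((p4 OR p3) IMPLIES ((p2 OR p4) IMPLIES (NOT p3 OR NOT p2))) IMPLIES (p3 OR NOT p2)) OR p4   [eliminate IMPLIES]
≡ NOT (NOT ((p4 OR p3) IMPLIES ((p2 OR p4) IMPLIES (NOT p3 OR NOT p2))) OR p3 OR NOT p2) OR p4   [eliminate IMPLIES]
≡ NOT (NOT (NOT (p4 OR p3) OR ((p2 OR p4) IMPLIES (NOT p3 OR NOT p2))) OR p3 OR NOT p2) OR p4   [eliminate IMPLIES]
≡ NOT (NOT (NOT (p4 OR p3) OR NOT (p2 OR p4) OR NOT p3 OR NOT p2) OR p3 OR NOT p2) OR p4   [eliminate IMPLIES]
≡ (NOT NOT (NOT (p4 OR p3) OR NOT (p2 OR p4) OR NOT p3 OR NOT p2) AND NOT p3 AND NOT NOT p2) OR p4   [De Morgan]
≡ ((NOT (p4 OR p3) OR NOT (p2 OR p4) OR NOT p3 OR NOT p2) AND NOT p3 AND NOT NOT p2) OR p4   [double negation]
≡ (((NOT p4 AND NOT p3) OR NOT (p2 OR p4) OR NOT p3 OR NOT p2) AND NOT p3 AND NOT NOT p2) OR p4   [De Morgan]
≡ (((NOT p4 AND NOT p3) OR (NOT p2 AND NOT p4) OR NOT p3 OR NOT p2) AND NOT p3 AND NOT NOT p2) OR p4   [De Morgan]
≡ (((NOT p4 AND NOT p3) OR (NOT p2 AND NOT p4) OR NOT p3 OR NOT p2) AND NOT p3 AND p2) OR p4   [double negation]
≡ (NOT p4 OR NOT p2 OR NOT p3 OR NOT p2 OR p4) AND (NOT p4 OR NOT p4 OR NOT p3 OR NOT p2 OR p4) AND (NOT p3 OR NOT p2 OR NOT p3 OR NOT p2 OR p4) AND (NOT p3 OR NOT p4 OR NOT p3 OR NOT p2 OR p4) AND (NOT p3 OR p4) AND (p2 OR p4)   [distribute OR over AND]
≡ (NOT p3 OR p4) AND (p2 OR p4)   [simplify]

(NOT p3 OR p4) AND (p2 OR p4)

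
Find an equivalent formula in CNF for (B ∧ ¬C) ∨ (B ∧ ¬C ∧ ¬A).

(B ∧ ¬C) ∨ (B ∧ ¬C ∧ ¬A)
⇔ (B ∨ B) ∧ (B ∨ ¬C) ∧ (B ∨ ¬A) ∧ (¬C ∨ B) ∧ (¬C ∨ ¬C) ∧ (¬C ∨ ¬A)   [distribute ∨ over ∧]
⇔ B ∧ ¬C   [simplify]

B ∧ ¬C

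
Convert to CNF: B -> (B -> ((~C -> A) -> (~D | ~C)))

~B | ~C | ~D

B -> (B -> ((~C -> A) -> (~D | ~C)))
≡ ~B | (B -> ((~C -> A) -> (~D | ~C)))   [eliminate ->]
≡ ~B | ~B | ((~C -> A) -> (~D | ~C))   [eliminate ->]
≡ ~B | ~B | ~(~C -> A) | ~D | ~C   [eliminate ->]
≡ ~B | ~B | ~(~~C | A) | ~D | ~C   [eliminate ->]
≡ ~B | ~B | (~~~C & ~A) | ~D | ~C   [De Morgan]
≡ ~B | ~B | (~C & ~A) | ~D | ~C   [double negation]
≡ (~B | ~B | ~C | ~D | ~C) & (~B | ~B | ~A | ~D | ~C)   [distribute | over &]
≡ ~B | ~C | ~D   [simplify]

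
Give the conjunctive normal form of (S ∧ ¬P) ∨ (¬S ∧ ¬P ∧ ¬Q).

(S ∨ ¬Q) ∧ ¬P

(S ∧ ¬P) ∨ (¬S ∧ ¬P ∧ ¬Q)
≡ (S ∨ ¬S) ∧ (S ∨ ¬P) ∧ (S ∨ ¬Q) ∧ (¬P ∨ ¬S) ∧ (¬P ∨ ¬P) ∧ (¬P ∨ ¬Q)   [distribute ∨ over ∧]
≡ (S ∨ ¬Q) ∧ ¬P   [simplify]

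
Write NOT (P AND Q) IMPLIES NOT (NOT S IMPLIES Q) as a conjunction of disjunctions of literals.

NOT (P AND Q) IMPLIES NOT (NOT S IMPLIES Q)
⇔ NOT NOT (P AND Q) OR NOT (NOT S IMPLIES Q)   [eliminate IMPLIES]
⇔ NOT NOT (P AND Q) OR NOT (NOT NOT S OR Q)   [eliminate IMPLIES]
⇔ (P AND Q) OR NOT (NOT NOT S OR Q)   [double negation]
⇔ (P AND Q) OR (NOT NOT NOT S AND NOT Q)   [De Morgan]
⇔ (P AND Q) OR (NOT S AND NOT Q)   [double negation]
⇔ (P OR NOT S) AND (P OR NOT Q) AND (Q OR NOT S) AND (Q OR NOT Q)   [distribute OR over AND]
⇔ (P OR NOT S) AND (P OR NOT Q) AND (Q OR NOT S)   [simplify]

(P OR NOT S) AND (P OR NOT Q) AND (Q OR NOT S)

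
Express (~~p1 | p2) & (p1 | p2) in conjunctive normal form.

p1 | p2

(~~p1 | p2) & (p1 | p2)
≡ (p1 | p2) & (p1 | p2)   [double negation]
≡ p1 | p2   [simplify]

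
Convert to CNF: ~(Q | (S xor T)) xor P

(~Q | P) & (~S | T | P) & (~T | S | P) & (Q | S | T | ~P) & (Q | ~S | ~T | ~P)

~(Q | (S xor T)) xor P
≡ (~(Q | (S xor T)) | P) & ~(~(Q | (S xor T)) & P)   (expand xor)
≡ (~(Q | ((S | T) & ~(S & T))) | P) & ~(~(Q | (S xor T)) & P)   (expand xor)
≡ (~(Q | ((S | T) & ~(S & T))) | P) & ~(~(Q | ((S | T) & ~(S & T))) & P)   (expand xor)
≡ ((~Q & ~((S | T) & ~(S & T))) | P) & ~(~(Q | ((S | T) & ~(S & T))) & P)   (De Morgan)
≡ ((~Q & (~(S | T) | ~~(S & T))) | P) & ~(~(Q | ((S | T) & ~(S & T))) & P)   (De Morgan)
≡ ((~Q & ((~S & ~T) | ~~(S & T))) | P) & ~(~(Q | ((S | T) & ~(S & T))) & P)   (De Morgan)
≡ ((~Q & ((~S & ~T) | (S & T))) | P) & ~(~(Q | ((S | T) & ~(S & T))) & P)   (double negation)
≡ ((~Q & ((~S & ~T) | (S & T))) | P) & (~~(Q | ((S | T) & ~(S & T))) | ~P)   (De Morgan)
≡ ((~Q & ((~S & ~T) | (S & T))) | P) & (Q | ((S | T) & ~(S & T)) | ~P)   (double negation)
≡ ((~Q & ((~S & ~T) | (S & T))) | P) & (Q | ((S | T) & (~S | ~T)) | ~P)   (De Morgan)
≡ (~Q | P) & (~S | S | P) & (~S | T | P) & (~T | S | P) & (~T | T | P) & (Q | S | T | ~P) & (Q | ~S | ~T | ~P)   (distribute | over &)
≡ (~Q | P) & (~S | T | P) & (~T | S | P) & (Q | S | T | ~P) & (Q | ~S | ~T | ~P)   (simplify)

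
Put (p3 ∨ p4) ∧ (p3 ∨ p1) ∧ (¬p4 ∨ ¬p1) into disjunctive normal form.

(p3 ∨ p4) ∧ (p3 ∨ p1) ∧ (¬p4 ∨ ¬p1)
⇔ (p3 ∧ p3 ∧ ¬p4) ∨ (p3 ∧ p3 ∧ ¬p1) ∨ (p3 ∧ p1 ∧ ¬p4) ∨ (p3 ∧ p1 ∧ ¬p1) ∨ (p4 ∧ p3 ∧ ¬p4) ∨ (p4 ∧ p3 ∧ ¬p1) ∨ (p4 ∧ p1 ∧ ¬p4) ∨ (p4 ∧ p1 ∧ ¬p1)
⇔ (p3 ∧ ¬p4) ∨ (p3 ∧ ¬p1)

(p3 ∧ ¬p4) ∨ (p3 ∧ ¬p1)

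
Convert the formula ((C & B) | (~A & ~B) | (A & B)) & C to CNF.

((C & B) | (~A & ~B) | (A & B)) & C
⇔ (C | ~A | A) & (C | ~A | B) & (C | ~B | A) & (C | ~B | B) & (B | ~A | A) & (B | ~A | B) & (B | ~B | A) & (B | ~B | B) & C   [distribute | over &]
⇔ (B | ~A) & C   [simplify]

(B | ~A) & C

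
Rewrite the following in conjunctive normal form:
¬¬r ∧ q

¬¬r ∧ q
≡ r ∧ q   [double negation]

r ∧ q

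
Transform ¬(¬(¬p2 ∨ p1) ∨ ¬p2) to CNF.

¬(¬(¬p2 ∨ p1) ∨ ¬p2)
⇔ ¬¬(¬p2 ∨ p1) ∧ ¬¬p2   [De Morgan]
⇔ (¬p2 ∨ p1) ∧ ¬¬p2   [double negation]
⇔ (¬p2 ∨ p1) ∧ p2   [double negation]

(¬p2 ∨ p1) ∧ p2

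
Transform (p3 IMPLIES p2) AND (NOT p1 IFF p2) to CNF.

(NOT p3 OR p2) AND (p1 OR p2) AND (NOT p2 OR NOT p1)

(p3 IMPLIES p2) AND (NOT p1 IFF p2)
= (NOT p3 OR p2) AND (NOT p1 IFF p2)   [eliminate IMPLIES]
= (NOT p3 OR p2) AND (NOT p1 IMPLIES p2) AND (p2 IMPLIES NOT p1)   [eliminate IFF]
= (NOT p3 OR p2) AND (NOT NOT p1 OR p2) AND (p2 IMPLIES NOT p1)   [eliminate IMPLIES]
= (NOT p3 OR p2) AND (NOT NOT p1 OR p2) AND (NOT p2 OR NOT p1)   [eliminate IMPLIES]
= (NOT p3 OR p2) AND (p1 OR p2) AND (NOT p2 OR NOT p1)   [double negation]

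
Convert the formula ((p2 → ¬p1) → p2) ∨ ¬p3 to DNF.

((p2 → ¬p1) → p2) ∨ ¬p3
≡ ¬(p2 → ¬p1) ∨ p2 ∨ ¬p3   [eliminate →]
≡ ¬(¬p2 ∨ ¬p1) ∨ p2 ∨ ¬p3   [eliminate →]
≡ (¬¬p2 ∧ ¬¬p1) ∨ p2 ∨ ¬p3   [De Morgan]
≡ (p2 ∧ ¬¬p1) ∨ p2 ∨ ¬p3   [double negation]
≡ (p2 ∧ p1) ∨ p2 ∨ ¬p3   [double negation]
≡ p2 ∨ ¬p3   [simplify]

p2 ∨ ¬p3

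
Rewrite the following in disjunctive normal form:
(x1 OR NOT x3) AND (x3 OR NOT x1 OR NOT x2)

(x1 OR NOT x3) AND (x3 OR NOT x1 OR NOT x2)
⇔ (x1 AND x3) OR (x1 AND NOT x1) OR (x1 AND NOT x2) OR (NOT x3 AND x3) OR (NOT x3 AND NOT x1) OR (NOT x3 AND NOT x2)   — distribute AND over OR
⇔ (x1 AND x3) OR (x1 AND NOT x2) OR (NOT x3 AND NOT x1) OR (NOT x3 AND NOT x2)   — simplify

(x1 AND x3) OR (x1 AND NOT x2) OR (NOT x3 AND NOT x1) OR (NOT x3 AND NOT x2)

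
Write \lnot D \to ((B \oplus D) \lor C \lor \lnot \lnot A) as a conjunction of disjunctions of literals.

D \lor B \lor C \lor A

\lnot D \to ((B \oplus D) \lor C \lor \lnot \lnot A)
≡ \lnot \lnot D \lor (B \oplus D) \lor C \lor \lnot \lnot A   — eliminate \to
≡ \lnot \lnot D \lor ((B \lor D) \land \lnot (B \land D)) \lor C \lor \lnot \lnot A   — expand \oplus
≡ D \lor ((B \lor D) \land \lnot (B \land D)) \lor C \lor \lnot \lnot A   — double negation
≡ D \lor ((B \lor D) \land (\lnot B \lor \lnot D)) \lor C \lor \lnot \lnot A   — De Morgan
≡ D \lor ((B \lor D) \land (\lnot B \lor \lnot D)) \lor C \lor A   — double negation
≡ (D \lor B \lor D \lor C \lor A) \land (D \lor \lnot B \lor \lnot D \lor C \lor A)   — distribute \lor over \land
≡ D \lor B \lor C \lor A   — simplify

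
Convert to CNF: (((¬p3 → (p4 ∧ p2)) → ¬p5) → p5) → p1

¬p5 ∨ p1

(((¬p3 → (p4 ∧ p2)) → ¬p5) → p5) → p1
= ¬(((¬p3 → (p4 ∧ p2)) → ¬p5) → p5) ∨ p1   [eliminate →]
= ¬(¬((¬p3 → (p4 ∧ p2)) → ¬p5) ∨ p5) ∨ p1   [eliminate →]
= ¬(¬(¬(¬p3 → (p4 ∧ p2)) ∨ ¬p5) ∨ p5) ∨ p1   [eliminate →]
= ¬(¬(¬(¬¬p3 ∨ (p4 ∧ p2)) ∨ ¬p5) ∨ p5) ∨ p1   [eliminate →]
= (¬¬(¬(¬¬p3 ∨ (p4 ∧ p2)) ∨ ¬p5) ∧ ¬p5) ∨ p1   [De Morgan]
= ((¬(¬¬p3 ∨ (p4 ∧ p2)) ∨ ¬p5) ∧ ¬p5) ∨ p1   [double negation]
= (((¬¬¬p3 ∧ ¬(p4 ∧ p2)) ∨ ¬p5) ∧ ¬p5) ∨ p1   [De Morgan]
= (((¬p3 ∧ ¬(p4 ∧ p2)) ∨ ¬p5) ∧ ¬p5) ∨ p1   [double negation]
= (((¬p3 ∧ (¬p4 ∨ ¬p2)) ∨ ¬p5) ∧ ¬p5) ∨ p1   [De Morgan]
= (¬p3 ∨ ¬p5 ∨ p1) ∧ (¬p4 ∨ ¬p2 ∨ ¬p5 ∨ p1) ∧ (¬p5 ∨ p1)   [distribute ∨ over ∧]
= ¬p5 ∨ p1   [simplify]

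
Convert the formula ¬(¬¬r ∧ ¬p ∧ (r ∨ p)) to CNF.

¬r ∨ p

¬(¬¬r ∧ ¬p ∧ (r ∨ p))
= ¬¬¬r ∨ ¬¬p ∨ ¬(r ∨ p)   (De Morgan)
= ¬r ∨ ¬¬p ∨ ¬(r ∨ p)   (double negation)
= ¬r ∨ p ∨ ¬(r ∨ p)   (double negation)
= ¬r ∨ p ∨ (¬r ∧ ¬p)   (De Morgan)
= (¬r ∨ p ∨ ¬r) ∧ (¬r ∨ p ∨ ¬p)   (distribute ∨ over ∧)
= ¬r ∨ p   (simplify)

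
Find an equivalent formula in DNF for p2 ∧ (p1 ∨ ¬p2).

p2 ∧ p1

p2 ∧ (p1 ∨ ¬p2)
≡ (p2 ∧ p1) ∨ (p2 ∧ ¬p2)
≡ p2 ∧ p1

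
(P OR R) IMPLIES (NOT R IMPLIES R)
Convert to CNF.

NOT P OR R

(P OR R) IMPLIES (NOT R IMPLIES R)
≡ NOT (P OR R) OR (NOT R IMPLIES R)   [eliminate IMPLIES]
≡ NOT (P OR R) OR NOT NOT R OR R   [eliminate IMPLIES]
≡ (NOT P AND NOT R) OR NOT NOT R OR R   [De Morgan]
≡ (NOT P AND NOT R) OR R OR R   [double negation]
≡ (NOT P OR R OR R) AND (NOT R OR R OR R)   [distribute OR over AND]
≡ NOT P OR R   [simplify]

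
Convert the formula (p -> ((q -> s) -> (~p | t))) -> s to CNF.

(p -> ((q -> s) -> (~p | t))) -> s
⇔ ~(p -> ((q -> s) -> (~p | t))) | s   [eliminate ->]
⇔ ~(~p | ((q -> s) -> (~p | t))) | s   [eliminate ->]
⇔ ~(~p | ~(q -> s) | ~p | t) | s   [eliminate ->]
⇔ ~(~p | ~(~q | s) | ~p | t) | s   [eliminate ->]
⇔ (~~p & ~~(~q | s) & ~~p & ~t) | s   [De Morgan]
⇔ (p & ~~(~q | s) & ~~p & ~t) | s   [double negation]
⇔ (p & (~q | s) & ~~p & ~t) | s   [double negation]
⇔ (p & (~q | s) & p & ~t) | s   [double negation]
⇔ (p | s) & (~q | s | s) & (p | s) & (~t | s)   [distribute | over &]
⇔ (p | s) & (~q | s) & (~t | s)   [simplify]

(p | s) & (~q | s) & (~t | s)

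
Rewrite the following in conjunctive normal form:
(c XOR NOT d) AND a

(c OR NOT d) AND (NOT c OR d) AND a

(c XOR NOT d) AND a
≡ (c OR NOT d) AND NOT (c AND NOT d) AND a   [expand XOR]
≡ (c OR NOT d) AND (NOT c OR NOT NOT d) AND a   [De Morgan]
≡ (c OR NOT d) AND (NOT c OR d) AND a   [double negation]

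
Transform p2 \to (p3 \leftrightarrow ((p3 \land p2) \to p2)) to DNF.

p2 \to (p3 \leftrightarrow ((p3 \land p2) \to p2))
⇔ \lnot p2 \lor (p3 \leftrightarrow ((p3 \land p2) \to p2))   [eliminate \to]
⇔ \lnot p2 \lor ((p3 \to ((p3 \land p2) \to p2)) \land (((p3 \land p2) \to p2) \to p3))   [eliminate \leftrightarrow]
⇔ \lnot p2 \lor ((\lnot p3 \lor ((p3 \land p2) \to p2)) \land (((p3 \land p2) \to p2) \to p3))   [eliminate \to]
⇔ \lnot p2 \lor ((\lnot p3 \lor \lnot (p3 \land p2) \lor p2) \land (((p3 \land p2) \to p2) \to p3))   [eliminate \to]
⇔ \lnot p2 \lor ((\lnot p3 \lor \lnot (p3 \land p2) \lor p2) \land (\lnot ((p3 \land p2) \to p2) \lor p3))   [eliminate \to]
⇔ \lnot p2 \lor ((\lnot p3 \lor \lnot (p3 \land p2) \lor p2) \land (\lnot (\lnot (p3 \land p2) \lor p2) \lor p3))   [eliminate \to]
⇔ \lnot p2 \lor ((\lnot p3 \lor \lnot p3 \lor \lnot p2 \lor p2) \land (\lnot (\lnot (p3 \land p2) \lor p2) \lor p3))   [De Morgan]
⇔ \lnot p2 \lor ((\lnot p3 \lor \lnot p3 \lor \lnot p2 \lor p2) \land ((\lnot \lnot (p3 \land p2) \land \lnot p2) \lor p3))   [De Morgan]
⇔ \lnot p2 \lor ((\lnot p3 \lor \lnot p3 \lor \lnot p2 \lor p2) \land ((p3 \land p2 \land \lnot p2) \lor p3))   [double negation]
⇔ \lnot p2 \lor (\lnot p3 \land p3 \land p2 \land \lnot p2) \lor (\lnot p3 \land p3) \lor (\lnot p3 \land p3 \land p2 \land \lnot p2) \lor (\lnot p3 \land p3) \lor (\lnot p2 \land p3 \land p2 \land \lnot p2) \lor (\lnot p2 \land p3) \lor (p2 \land p3 \land p2 \land \lnot p2) \lor (p2 \land p3)   [distribute \land over \lor]
⇔ \lnot p2 \lor (p2 \land p3)   [simplify]

\lnot p2 \lor (p2 \land p3)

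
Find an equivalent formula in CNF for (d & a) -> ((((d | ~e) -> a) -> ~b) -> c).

~d | ~a | b | c

(d & a) -> ((((d | ~e) -> a) -> ~b) -> c)
≡ ~(d & a) | ((((d | ~e) -> a) -> ~b) -> c)   — eliminate ->
≡ ~(d & a) | ~(((d | ~e) -> a) -> ~b) | c   — eliminate ->
≡ ~(d & a) | ~(~((d | ~e) -> a) | ~b) | c   — eliminate ->
≡ ~(d & a) | ~(~(~(d | ~e) | a) | ~b) | c   — eliminate ->
≡ ~d | ~a | ~(~(~(d | ~e) | a) | ~b) | c   — De Morgan
≡ ~d | ~a | (~~(~(d | ~e) | a) & ~~b) | c   — De Morgan
≡ ~d | ~a | ((~(d | ~e) | a) & ~~b) | c   — double negation
≡ ~d | ~a | (((~d & ~~e) | a) & ~~b) | c   — De Morgan
≡ ~d | ~a | (((~d & e) | a) & ~~b) | c   — double negation
≡ ~d | ~a | (((~d & e) | a) & b) | c   — double negation
≡ (~d | ~a | ~d | a | c) & (~d | ~a | e | a | c) & (~d | ~a | b | c)   — distribute | over &
≡ ~d | ~a | b | c   — simplify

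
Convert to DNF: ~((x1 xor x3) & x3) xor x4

(x3 & x1 & ~x4) | (~x3 & ~x4) | (~x1 & x3 & x4)

~((x1 xor x3) & x3) xor x4
⇔ (~((x1 xor x3) & x3) & ~x4) | (~~((x1 xor x3) & x3) & x4)   [expand xor]
⇔ (~(((x1 & ~x3) | (~x1 & x3)) & x3) & ~x4) | (~~((x1 xor x3) & x3) & x4)   [expand xor]
⇔ (~(((x1 & ~x3) | (~x1 & x3)) & x3) & ~x4) | (~~(((x1 & ~x3) | (~x1 & x3)) & x3) & x4)   [expand xor]
⇔ ((~((x1 & ~x3) | (~x1 & x3)) | ~x3) & ~x4) | (~~(((x1 & ~x3) | (~x1 & x3)) & x3) & x4)   [De Morgan]
⇔ (((~(x1 & ~x3) & ~(~x1 & x3)) | ~x3) & ~x4) | (~~(((x1 & ~x3) | (~x1 & x3)) & x3) & x4)   [De Morgan]
⇔ ((((~x1 | ~~x3) & ~(~x1 & x3)) | ~x3) & ~x4) | (~~(((x1 & ~x3) | (~x1 & x3)) & x3) & x4)   [De Morgan]
⇔ ((((~x1 | x3) & ~(~x1 & x3)) | ~x3) & ~x4) | (~~(((x1 & ~x3) | (~x1 & x3)) & x3) & x4)   [double negation]
⇔ ((((~x1 | x3) & (~~x1 | ~x3)) | ~x3) & ~x4) | (~~(((x1 & ~x3) | (~x1 & x3)) & x3) & x4)   [De Morgan]
⇔ ((((~x1 | x3) & (x1 | ~x3)) | ~x3) & ~x4) | (~~(((x1 & ~x3) | (~x1 & x3)) & x3) & x4)   [double negation]
⇔ ((((~x1 | x3) & (x1 | ~x3)) | ~x3) & ~x4) | (((x1 & ~x3) | (~x1 & x3)) & x3 & x4)   [double negation]
⇔ (~x1 & x1 & ~x4) | (~x1 & ~x3 & ~x4) | (x3 & x1 & ~x4) | (x3 & ~x3 & ~x4) | (~x3 & ~x4) | (x1 & ~x3 & x3 & x4) | (~x1 & x3 & x3 & x4)   [distribute & over |]
⇔ (x3 & x1 & ~x4) | (~x3 & ~x4) | (~x1 & x3 & x4)   [simplify]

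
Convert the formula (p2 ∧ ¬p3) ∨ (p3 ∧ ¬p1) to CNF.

(p2 ∧ ¬p3) ∨ (p3 ∧ ¬p1)
⇔ (p2 ∨ p3) ∧ (p2 ∨ ¬p1) ∧ (¬p3 ∨ p3) ∧ (¬p3 ∨ ¬p1)   — distribute ∨ over ∧
⇔ (p2 ∨ p3) ∧ (p2 ∨ ¬p1) ∧ (¬p3 ∨ ¬p1)   — simplify

(p2 ∨ p3) ∧ (p2 ∨ ¬p1) ∧ (¬p3 ∨ ¬p1)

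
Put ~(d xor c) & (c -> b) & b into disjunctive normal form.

~(d xor c) & (c -> b) & b
≡ ~((d & ~c) | (~d & c)) & (c -> b) & b   — expand xor
≡ ~((d & ~c) | (~d & c)) & (~c | b) & b   — eliminate ->
≡ ~(d & ~c) & ~(~d & c) & (~c | b) & b   — De Morgan
≡ (~d | ~~c) & ~(~d & c) & (~c | b) & b   — De Morgan
≡ (~d | c) & ~(~d & c) & (~c | b) & b   — double negation
≡ (~d | c) & (~~d | ~c) & (~c | b) & b   — De Morgan
≡ (~d | c) & (d | ~c) & (~c | b) & b   — double negation
≡ (~d & d & ~c & b) | (~d & d & b & b) | (~d & ~c & ~c & b) | (~d & ~c & b & b) | (c & d & ~c & b) | (c & d & b & b) | (c & ~c & ~c & b) | (c & ~c & b & b)   — distribute & over |
≡ (~d & ~c & b) | (c & d & b)   — simplify

(~d & ~c & b) | (c & d & b)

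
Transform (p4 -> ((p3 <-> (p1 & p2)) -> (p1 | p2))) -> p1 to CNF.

(p4 -> ((p3 <-> (p1 & p2)) -> (p1 | p2))) -> p1
≡ ~(p4 -> ((p3 <-> (p1 & p2)) -> (p1 | p2))) | p1   [eliminate ->]
≡ ~(~p4 | ((p3 <-> (p1 & p2)) -> (p1 | p2))) | p1   [eliminate ->]
≡ ~(~p4 | ~(p3 <-> (p1 & p2)) | p1 | p2) | p1   [eliminate ->]
≡ ~(~p4 | ~((p3 -> (p1 & p2)) & ((p1 & p2) -> p3)) | p1 | p2) | p1   [eliminate <->]
≡ ~(~p4 | ~((~p3 | (p1 & p2)) & ((p1 & p2) -> p3)) | p1 | p2) | p1   [eliminate ->]
≡ ~(~p4 | ~((~p3 | (p1 & p2)) & (~(p1 & p2) | p3)) | p1 | p2) | p1   [eliminate ->]
≡ (~~p4 & ~~((~p3 | (p1 & p2)) & (~(p1 & p2) | p3)) & ~p1 & ~p2) | p1   [De Morgan]
≡ (p4 & ~~((~p3 | (p1 & p2)) & (~(p1 & p2) | p3)) & ~p1 & ~p2) | p1   [double negation]
≡ (p4 & (~p3 | (p1 & p2)) & (~(p1 & p2) | p3) & ~p1 & ~p2) | p1   [double negation]
≡ (p4 & (~p3 | (p1 & p2)) & (~p1 | ~p2 | p3) & ~p1 & ~p2) | p1   [De Morgan]
≡ (p4 | p1) & (~p3 | p1 | p1) & (~p3 | p2 | p1) & (~p1 | ~p2 | p3 | p1) & (~p1 | p1) & (~p2 | p1)   [distribute | over &]
≡ (p4 | p1) & (~p3 | p1) & (~p2 | p1)   [simplify]

(p4 | p1) & (~p3 | p1) & (~p2 | p1)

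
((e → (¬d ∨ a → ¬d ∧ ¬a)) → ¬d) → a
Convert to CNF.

((e → (¬d ∨ a → ¬d ∧ ¬a)) → ¬d) → a
= ¬((e → (¬d ∨ a → ¬d ∧ ¬a)) → ¬d) ∨ a   [eliminate →]
= ¬(¬(e → (¬d ∨ a → ¬d ∧ ¬a)) ∨ ¬d) ∨ a   [eliminate →]
= ¬(¬(¬e ∨ (¬d ∨ a → ¬d ∧ ¬a)) ∨ ¬d) ∨ a   [eliminate →]
= ¬(¬(¬e ∨ ¬(¬d ∨ a) ∨ ¬d ∧ ¬a) ∨ ¬d) ∨ a   [eliminate →]
= ¬¬(¬e ∨ ¬(¬d ∨ a) ∨ ¬d ∧ ¬a) ∧ ¬¬d ∨ a   [De Morgan]
= (¬e ∨ ¬(¬d ∨ a) ∨ ¬d ∧ ¬a) ∧ ¬¬d ∨ a   [double negation]
= (¬e ∨ ¬¬d ∧ ¬a ∨ ¬d ∧ ¬a) ∧ ¬¬d ∨ a   [De Morgan]
= (¬e ∨ d ∧ ¬a ∨ ¬d ∧ ¬a) ∧ ¬¬d ∨ a   [double negation]
= (¬e ∨ d ∧ ¬a ∨ ¬d ∧ ¬a) ∧ d ∨ a   [double negation]
= (¬e ∨ d ∨ ¬d ∨ a) ∧ (¬e ∨ d ∨ ¬a ∨ a) ∧ (¬e ∨ ¬a ∨ ¬d ∨ a) ∧ (¬e ∨ ¬a ∨ ¬a ∨ a) ∧ (d ∨ a)   [distribute ∨ over ∧]
= d ∨ a   [simplify]

d ∨ a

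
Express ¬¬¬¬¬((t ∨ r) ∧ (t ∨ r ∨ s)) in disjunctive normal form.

¬¬¬¬¬((t ∨ r) ∧ (t ∨ r ∨ s))
⇔ ¬¬¬((t ∨ r) ∧ (t ∨ r ∨ s))   — double negation
⇔ ¬((t ∨ r) ∧ (t ∨ r ∨ s))   — double negation
⇔ ¬(t ∨ r) ∨ ¬(t ∨ r ∨ s)   — De Morgan
⇔ (¬t ∧ ¬r) ∨ ¬(t ∨ r ∨ s)   — De Morgan
⇔ (¬t ∧ ¬r) ∨ (¬t ∧ ¬r ∧ ¬s)   — De Morgan
⇔ ¬t ∧ ¬r   — simplify

¬t ∧ ¬r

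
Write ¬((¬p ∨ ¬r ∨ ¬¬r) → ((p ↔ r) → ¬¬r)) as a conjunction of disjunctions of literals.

¬((¬p ∨ ¬r ∨ ¬¬r) → ((p ↔ r) → ¬¬r))
⇔ ¬(¬(¬p ∨ ¬r ∨ ¬¬r) ∨ ((p ↔ r) → ¬¬r))   (eliminate →)
⇔ ¬(¬(¬p ∨ ¬r ∨ ¬¬r) ∨ ¬(p ↔ r) ∨ ¬¬r)   (eliminate →)
⇔ ¬(¬(¬p ∨ ¬r ∨ ¬¬r) ∨ ¬((p → r) ∧ (r → p)) ∨ ¬¬r)   (eliminate ↔)
⇔ ¬(¬(¬p ∨ ¬r ∨ ¬¬r) ∨ ¬((¬p ∨ r) ∧ (r → p)) ∨ ¬¬r)   (eliminate →)
⇔ ¬(¬(¬p ∨ ¬r ∨ ¬¬r) ∨ ¬((¬p ∨ r) ∧ (¬r ∨ p)) ∨ ¬¬r)   (eliminate →)
⇔ ¬¬(¬p ∨ ¬r ∨ ¬¬r) ∧ ¬¬((¬p ∨ r) ∧ (¬r ∨ p)) ∧ ¬¬¬r   (De Morgan)
⇔ (¬p ∨ ¬r ∨ ¬¬r) ∧ ¬¬((¬p ∨ r) ∧ (¬r ∨ p)) ∧ ¬¬¬r   (double negation)
⇔ (¬p ∨ ¬r ∨ r) ∧ ¬¬((¬p ∨ r) ∧ (¬r ∨ p)) ∧ ¬¬¬r   (double negation)
⇔ (¬p ∨ ¬r ∨ r) ∧ (¬p ∨ r) ∧ (¬r ∨ p) ∧ ¬¬¬r   (double negation)
⇔ (¬p ∨ ¬r ∨ r) ∧ (¬p ∨ r) ∧ (¬r ∨ p) ∧ ¬r   (double negation)
⇔ (¬p ∨ r) ∧ ¬r   (simplify)

(¬p ∨ r) ∧ ¬r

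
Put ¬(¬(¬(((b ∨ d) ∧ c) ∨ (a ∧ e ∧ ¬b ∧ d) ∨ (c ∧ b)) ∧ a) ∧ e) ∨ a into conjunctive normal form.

a ∨ ¬e

¬(¬(¬(((b ∨ d) ∧ c) ∨ (a ∧ e ∧ ¬b ∧ d) ∨ (c ∧ b)) ∧ a) ∧ e) ∨ a
⇔ ¬¬(¬(((b ∨ d) ∧ c) ∨ (a ∧ e ∧ ¬b ∧ d) ∨ (c ∧ b)) ∧ a) ∨ ¬e ∨ a   — De Morgan
⇔ (¬(((b ∨ d) ∧ c) ∨ (a ∧ e ∧ ¬b ∧ d) ∨ (c ∧ b)) ∧ a) ∨ ¬e ∨ a   — double negation
⇔ (¬((b ∨ d) ∧ c) ∧ ¬(a ∧ e ∧ ¬b ∧ d) ∧ ¬(c ∧ b) ∧ a) ∨ ¬e ∨ a   — De Morgan
⇔ ((¬(b ∨ d) ∨ ¬c) ∧ ¬(a ∧ e ∧ ¬b ∧ d) ∧ ¬(c ∧ b) ∧ a) ∨ ¬e ∨ a   — De Morgan
⇔ (((¬b ∧ ¬d) ∨ ¬c) ∧ ¬(a ∧ e ∧ ¬b ∧ d) ∧ ¬(c ∧ b) ∧ a) ∨ ¬e ∨ a   — De Morgan
⇔ (((¬b ∧ ¬d) ∨ ¬c) ∧ (¬a ∨ ¬e ∨ ¬¬b ∨ ¬d) ∧ ¬(c ∧ b) ∧ a) ∨ ¬e ∨ a   — De Morgan
⇔ (((¬b ∧ ¬d) ∨ ¬c) ∧ (¬a ∨ ¬e ∨ b ∨ ¬d) ∧ ¬(c ∧ b) ∧ a) ∨ ¬e ∨ a   — double negation
⇔ (((¬b ∧ ¬d) ∨ ¬c) ∧ (¬a ∨ ¬e ∨ b ∨ ¬d) ∧ (¬c ∨ ¬b) ∧ a) ∨ ¬e ∨ a   — De Morgan
⇔ (¬b ∨ ¬c ∨ ¬e ∨ a) ∧ (¬d ∨ ¬c ∨ ¬e ∨ a) ∧ (¬a ∨ ¬e ∨ b ∨ ¬d ∨ ¬e ∨ a) ∧ (¬c ∨ ¬b ∨ ¬e ∨ a) ∧ (a ∨ ¬e ∨ a)   — distribute ∨ over ∧
⇔ a ∨ ¬e   — simplify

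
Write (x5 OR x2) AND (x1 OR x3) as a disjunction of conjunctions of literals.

(x5 AND x1) OR (x5 AND x3) OR (x2 AND x1) OR (x2 AND x3)

(x5 OR x2) AND (x1 OR x3)
≡ (x5 AND x1) OR (x5 AND x3) OR (x2 AND x1) OR (x2 AND x3)   [distribute AND over OR]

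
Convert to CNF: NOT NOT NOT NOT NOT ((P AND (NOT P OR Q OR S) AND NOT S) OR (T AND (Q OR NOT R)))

(NOT P OR NOT Q OR S) AND (NOT T OR NOT Q) AND (NOT T OR R)

NOT NOT NOT NOT NOT ((P AND (NOT P OR Q OR S) AND NOT S) OR (T AND (Q OR NOT R)))
⇔ NOT NOT NOT ((P AND (NOT P OR Q OR S) AND NOT S) OR (T AND (Q OR NOT R)))   [double negation]
⇔ NOT ((P AND (NOT P OR Q OR S) AND NOT S) OR (T AND (Q OR NOT R)))   [double negation]
⇔ NOT (P AND (NOT P OR Q OR S) AND NOT S) AND NOT (T AND (Q OR NOT R))   [De Morgan]
⇔ (NOT P OR NOT (NOT P OR Q OR S) OR NOT NOT S) AND NOT (T AND (Q OR NOT R))   [De Morgan]
⇔ (NOT P OR (NOT NOT P AND NOT Q AND NOT S) OR NOT NOT S) AND NOT (T AND (Q OR NOT R))   [De Morgan]
⇔ (NOT P OR (P AND NOT Q AND NOT S) OR NOT NOT S) AND NOT (T AND (Q OR NOT R))   [double negation]
⇔ (NOT P OR (P AND NOT Q AND NOT S) OR S) AND NOT (T AND (Q OR NOT R))   [double negation]
⇔ (NOT P OR (P AND NOT Q AND NOT S) OR S) AND (NOT T OR NOT (Q OR NOT R))   [De Morgan]
⇔ (NOT P OR (P AND NOT Q AND NOT S) OR S) AND (NOT T OR (NOT Q AND NOT NOT R))   [De Morgan]
⇔ (NOT P OR (P AND NOT Q AND NOT S) OR S) AND (NOT T OR (NOT Q AND R))   [double negation]
⇔ (NOT P OR P OR S) AND (NOT P OR NOT Q OR S) AND (NOT P OR NOT S OR S) AND (NOT T OR NOT Q) AND (NOT T OR R)   [distribute OR over AND]
⇔ (NOT P OR NOT Q OR S) AND (NOT T OR NOT Q) AND (NOT T OR R)   [simplify]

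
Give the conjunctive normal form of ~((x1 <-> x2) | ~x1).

(~x2 | ~x1) & x1

~((x1 <-> x2) | ~x1)
⇔ ~(((x1 -> x2) & (x2 -> x1)) | ~x1)   [eliminate <->]
⇔ ~(((~x1 | x2) & (x2 -> x1)) | ~x1)   [eliminate ->]
⇔ ~(((~x1 | x2) & (~x2 | x1)) | ~x1)   [eliminate ->]
⇔ ~((~x1 | x2) & (~x2 | x1)) & ~~x1   [De Morgan]
⇔ (~(~x1 | x2) | ~(~x2 | x1)) & ~~x1   [De Morgan]
⇔ ((~~x1 & ~x2) | ~(~x2 | x1)) & ~~x1   [De Morgan]
⇔ ((x1 & ~x2) | ~(~x2 | x1)) & ~~x1   [double negation]
⇔ ((x1 & ~x2) | (~~x2 & ~x1)) & ~~x1   [De Morgan]
⇔ ((x1 & ~x2) | (x2 & ~x1)) & ~~x1   [double negation]
⇔ ((x1 & ~x2) | (x2 & ~x1)) & x1   [double negation]
⇔ (x1 | x2) & (x1 | ~x1) & (~x2 | x2) & (~x2 | ~x1) & x1   [distribute | over &]
⇔ (~x2 | ~x1) & x1   [simplify]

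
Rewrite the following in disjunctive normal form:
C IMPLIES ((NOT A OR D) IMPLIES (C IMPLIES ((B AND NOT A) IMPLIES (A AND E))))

NOT C OR NOT B OR A

C IMPLIES ((NOT A OR D) IMPLIES (C IMPLIES ((B AND NOT A) IMPLIES (A AND E))))
≡ NOT C OR ((NOT A OR D) IMPLIES (C IMPLIES ((B AND NOT A) IMPLIES (A AND E))))   (eliminate IMPLIES)
≡ NOT C OR NOT (NOT A OR D) OR (C IMPLIES ((B AND NOT A) IMPLIES (A AND E)))   (eliminate IMPLIES)
≡ NOT C OR NOT (NOT A OR D) OR NOT C OR ((B AND NOT A) IMPLIES (A AND E))   (eliminate IMPLIES)
≡ NOT C OR NOT (NOT A OR D) OR NOT C OR NOT (B AND NOT A) OR (A AND E)   (eliminate IMPLIES)
≡ NOT C OR (NOT NOT A AND NOT D) OR NOT C OR NOT (B AND NOT A) OR (A AND E)   (De Morgan)
≡ NOT C OR (A AND NOT D) OR NOT C OR NOT (B AND NOT A) OR (A AND E)   (double negation)
≡ NOT C OR (A AND NOT D) OR NOT C OR NOT B OR NOT NOT A OR (A AND E)   (De Morgan)
≡ NOT C OR (A AND NOT D) OR NOT C OR NOT B OR A OR (A AND E)   (double negation)
≡ NOT C OR NOT B OR A   (simplify)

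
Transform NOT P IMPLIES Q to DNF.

P OR Q

NOT P IMPLIES Q
⇔ NOT NOT P OR Q   [eliminate IMPLIES]
⇔ P OR Q   [double negation]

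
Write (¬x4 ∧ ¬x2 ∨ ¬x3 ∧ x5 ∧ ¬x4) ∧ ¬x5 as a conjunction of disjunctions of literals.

¬x4 ∧ (¬x2 ∨ ¬x3) ∧ (¬x2 ∨ x5) ∧ ¬x5

(¬x4 ∧ ¬x2 ∨ ¬x3 ∧ x5 ∧ ¬x4) ∧ ¬x5
⇔ (¬x4 ∨ ¬x3) ∧ (¬x4 ∨ x5) ∧ (¬x4 ∨ ¬x4) ∧ (¬x2 ∨ ¬x3) ∧ (¬x2 ∨ x5) ∧ (¬x2 ∨ ¬x4) ∧ ¬x5   — distribute ∨ over ∧
⇔ ¬x4 ∧ (¬x2 ∨ ¬x3) ∧ (¬x2 ∨ x5) ∧ ¬x5   — simplify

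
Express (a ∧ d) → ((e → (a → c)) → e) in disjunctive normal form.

¬a ∨ ¬d ∨ e

(a ∧ d) → ((e → (a → c)) → e)
≡ ¬(a ∧ d) ∨ ((e → (a → c)) → e)
≡ ¬(a ∧ d) ∨ ¬(e → (a → c)) ∨ e
≡ ¬(a ∧ d) ∨ ¬(¬e ∨ (a → c)) ∨ e
≡ ¬(a ∧ d) ∨ ¬(¬e ∨ ¬a ∨ c) ∨ e
≡ ¬a ∨ ¬d ∨ ¬(¬e ∨ ¬a ∨ c) ∨ e
≡ ¬a ∨ ¬d ∨ (¬¬e ∧ ¬¬a ∧ ¬c) ∨ e
≡ ¬a ∨ ¬d ∨ (e ∧ ¬¬a ∧ ¬c) ∨ e
≡ ¬a ∨ ¬d ∨ (e ∧ a ∧ ¬c) ∨ e
≡ ¬a ∨ ¬d ∨ e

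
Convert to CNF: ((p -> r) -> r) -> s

((p -> r) -> r) -> s
≡ ~((p -> r) -> r) | s   (eliminate ->)
≡ ~(~(p -> r) | r) | s   (eliminate ->)
≡ ~(~(~p | r) | r) | s   (eliminate ->)
≡ (~~(~p | r) & ~r) | s   (De Morgan)
≡ ((~p | r) & ~r) | s   (double negation)
≡ (~p | r | s) & (~r | s)   (distribute | over &)

(~p | r | s) & (~r | s)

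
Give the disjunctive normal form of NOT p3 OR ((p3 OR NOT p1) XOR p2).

NOT p3 OR (p3 AND NOT p2) OR (NOT p1 AND NOT p2)

NOT p3 OR ((p3 OR NOT p1) XOR p2)
≡ NOT p3 OR ((p3 OR NOT p1) AND NOT p2) OR (NOT (p3 OR NOT p1) AND p2)   [expand XOR]
≡ NOT p3 OR ((p3 OR NOT p1) AND NOT p2) OR (NOT p3 AND NOT NOT p1 AND p2)   [De Morgan]
≡ NOT p3 OR ((p3 OR NOT p1) AND NOT p2) OR (NOT p3 AND p1 AND p2)   [double negation]
≡ NOT p3 OR (p3 AND NOT p2) OR (NOT p1 AND NOT p2) OR (NOT p3 AND p1 AND p2)   [distribute AND over OR]
≡ NOT p3 OR (p3 AND NOT p2) OR (NOT p1 AND NOT p2)   [simplify]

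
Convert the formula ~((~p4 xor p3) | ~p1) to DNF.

(p4 & ~p3 & p1) | (p3 & ~p4 & p1)

~((~p4 xor p3) | ~p1)
= ~((~p4 & ~p3) | (~~p4 & p3) | ~p1)
= ~(~p4 & ~p3) & ~(~~p4 & p3) & ~~p1
= (~~p4 | ~~p3) & ~(~~p4 & p3) & ~~p1
= (p4 | ~~p3) & ~(~~p4 & p3) & ~~p1
= (p4 | p3) & ~(~~p4 & p3) & ~~p1
= (p4 | p3) & (~~~p4 | ~p3) & ~~p1
= (p4 | p3) & (~p4 | ~p3) & ~~p1
= (p4 | p3) & (~p4 | ~p3) & p1
= (p4 & ~p4 & p1) | (p4 & ~p3 & p1) | (p3 & ~p4 & p1) | (p3 & ~p3 & p1)
= (p4 & ~p3 & p1) | (p3 & ~p4 & p1)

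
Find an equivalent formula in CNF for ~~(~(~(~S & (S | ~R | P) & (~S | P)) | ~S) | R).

~~(~(~(~S & (S | ~R | P) & (~S | P)) | ~S) | R)
≡ ~(~(~S & (S | ~R | P) & (~S | P)) | ~S) | R   [double negation]
≡ (~~(~S & (S | ~R | P) & (~S | P)) & ~~S) | R   [De Morgan]
≡ (~S & (S | ~R | P) & (~S | P) & ~~S) | R   [double negation]
≡ (~S & (S | ~R | P) & (~S | P) & S) | R   [double negation]
≡ (~S | R) & (S | ~R | P | R) & (~S | P | R) & (S | R)   [distribute | over &]
≡ (~S | R) & (S | R)   [simplify]

(~S | R) & (S | R)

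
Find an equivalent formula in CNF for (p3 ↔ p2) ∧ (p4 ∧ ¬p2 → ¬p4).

(¬p3 ∨ p2) ∧ (¬p2 ∨ p3) ∧ (¬p4 ∨ p2)

(p3 ↔ p2) ∧ (p4 ∧ ¬p2 → ¬p4)
≡ (p3 → p2) ∧ (p2 → p3) ∧ (p4 ∧ ¬p2 → ¬p4)
≡ (¬p3 ∨ p2) ∧ (p2 → p3) ∧ (p4 ∧ ¬p2 → ¬p4)
≡ (¬p3 ∨ p2) ∧ (¬p2 ∨ p3) ∧ (p4 ∧ ¬p2 → ¬p4)
≡ (¬p3 ∨ p2) ∧ (¬p2 ∨ p3) ∧ (¬(p4 ∧ ¬p2) ∨ ¬p4)
≡ (¬p3 ∨ p2) ∧ (¬p2 ∨ p3) ∧ (¬p4 ∨ ¬¬p2 ∨ ¬p4)
≡ (¬p3 ∨ p2) ∧ (¬p2 ∨ p3) ∧ (¬p4 ∨ p2 ∨ ¬p4)
≡ (¬p3 ∨ p2) ∧ (¬p2 ∨ p3) ∧ (¬p4 ∨ p2)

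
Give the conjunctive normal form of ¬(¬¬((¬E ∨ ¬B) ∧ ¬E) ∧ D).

E ∨ ¬D

¬(¬¬((¬E ∨ ¬B) ∧ ¬E) ∧ D)
≡ ¬¬¬((¬E ∨ ¬B) ∧ ¬E) ∨ ¬D   [De Morgan]
≡ ¬((¬E ∨ ¬B) ∧ ¬E) ∨ ¬D   [double negation]
≡ ¬(¬E ∨ ¬B) ∨ ¬¬E ∨ ¬D   [De Morgan]
≡ (¬¬E ∧ ¬¬B) ∨ ¬¬E ∨ ¬D   [De Morgan]
≡ (E ∧ ¬¬B) ∨ ¬¬E ∨ ¬D   [double negation]
≡ (E ∧ B) ∨ ¬¬E ∨ ¬D   [double negation]
≡ (E ∧ B) ∨ E ∨ ¬D   [double negation]
≡ (E ∨ E ∨ ¬D) ∧ (B ∨ E ∨ ¬D)   [distribute ∨ over ∧]
≡ E ∨ ¬D   [simplify]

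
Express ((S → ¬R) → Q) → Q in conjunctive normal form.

¬S ∨ ¬R ∨ Q

((S → ¬R) → Q) → Q
⇔ ¬((S → ¬R) → Q) ∨ Q
⇔ ¬(¬(S → ¬R) ∨ Q) ∨ Q
⇔ ¬(¬(¬S ∨ ¬R) ∨ Q) ∨ Q
⇔ (¬¬(¬S ∨ ¬R) ∧ ¬Q) ∨ Q
⇔ ((¬S ∨ ¬R) ∧ ¬Q) ∨ Q
⇔ (¬S ∨ ¬R ∨ Q) ∧ (¬Q ∨ Q)
⇔ ¬S ∨ ¬R ∨ Q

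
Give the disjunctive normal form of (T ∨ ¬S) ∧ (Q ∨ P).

(T ∧ Q) ∨ (T ∧ P) ∨ (¬S ∧ Q) ∨ (¬S ∧ P)

(T ∨ ¬S) ∧ (Q ∨ P)
≡ (T ∧ Q) ∨ (T ∧ P) ∨ (¬S ∧ Q) ∨ (¬S ∧ P)   [distribute ∧ over ∨]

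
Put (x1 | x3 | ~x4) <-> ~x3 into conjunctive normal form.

~x3 & (x3 | x1 | ~x4)

(x1 | x3 | ~x4) <-> ~x3
⇔ ((x1 | x3 | ~x4) -> ~x3) & (~x3 -> (x1 | x3 | ~x4))
⇔ (~(x1 | x3 | ~x4) | ~x3) & (~x3 -> (x1 | x3 | ~x4))
⇔ (~(x1 | x3 | ~x4) | ~x3) & (~~x3 | x1 | x3 | ~x4)
⇔ ((~x1 & ~x3 & ~~x4) | ~x3) & (~~x3 | x1 | x3 | ~x4)
⇔ ((~x1 & ~x3 & x4) | ~x3) & (~~x3 | x1 | x3 | ~x4)
⇔ ((~x1 & ~x3 & x4) | ~x3) & (x3 | x1 | x3 | ~x4)
⇔ (~x1 | ~x3) & (~x3 | ~x3) & (x4 | ~x3) & (x3 | x1 | x3 | ~x4)
⇔ ~x3 & (x3 | x1 | ~x4)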